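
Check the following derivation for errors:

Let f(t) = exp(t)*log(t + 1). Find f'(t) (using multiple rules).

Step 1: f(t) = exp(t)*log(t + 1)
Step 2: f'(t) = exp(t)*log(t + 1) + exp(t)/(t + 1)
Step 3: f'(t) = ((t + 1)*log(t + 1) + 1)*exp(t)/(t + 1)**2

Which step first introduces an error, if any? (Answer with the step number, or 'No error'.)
Step 3

Step 3 is incorrect due to a wrong exponent.
The step shows: ((t + 1)*log(t + 1) + 1)*exp(t)/(t + 1)**2
The correct value should be: ((t + 1)*log(t + 1) + 1)*exp(t)/(t + 1)

Explanation: The exponent -1 on t + 1 was incorrectly written as -2: the term ((t + 1)*log(t + 1) + 1)*exp(t)/(t + 1) was incorrectly written as ((t + 1)*log(t + 1) + 1)*exp(t)/(t + 1)**2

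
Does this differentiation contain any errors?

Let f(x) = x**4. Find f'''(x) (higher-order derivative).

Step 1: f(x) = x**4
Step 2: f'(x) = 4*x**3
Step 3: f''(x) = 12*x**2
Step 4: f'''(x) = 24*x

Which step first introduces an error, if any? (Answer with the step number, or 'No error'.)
No error

All steps in this derivation are correct.
The final answer f'''(x) = 24*x is valid.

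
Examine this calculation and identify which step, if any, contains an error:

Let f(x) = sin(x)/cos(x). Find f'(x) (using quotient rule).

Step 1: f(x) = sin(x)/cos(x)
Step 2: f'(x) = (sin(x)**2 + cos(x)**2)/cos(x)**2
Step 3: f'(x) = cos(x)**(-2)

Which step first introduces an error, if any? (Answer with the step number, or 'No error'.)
No error

All steps in this derivation are correct.
The final answer f'(x) = cos(x)**(-2) is valid.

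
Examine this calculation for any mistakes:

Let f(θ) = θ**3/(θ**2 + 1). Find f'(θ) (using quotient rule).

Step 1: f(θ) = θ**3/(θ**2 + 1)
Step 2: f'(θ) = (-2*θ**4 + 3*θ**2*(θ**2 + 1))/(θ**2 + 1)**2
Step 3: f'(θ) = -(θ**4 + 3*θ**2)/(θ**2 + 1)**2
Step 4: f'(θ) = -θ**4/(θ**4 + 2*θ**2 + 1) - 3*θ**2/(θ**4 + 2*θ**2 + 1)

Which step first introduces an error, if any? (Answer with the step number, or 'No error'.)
Step 3

Step 3 is incorrect due to a sign flip.
The step shows: -(θ**4 + 3*θ**2)/(θ**2 + 1)**2
The correct value should be: (θ**4 + 3*θ**2)/(θ**2 + 1)**2

Explanation: The sign of the whole expression was flipped: the term (θ**4 + 3*θ**2)/(θ**2 + 1)**2 was incorrectly written as -(θ**4 + 3*θ**2)/(θ**2 + 1)**2
The later steps are derived from this incorrect expression, so the error originates in Step 3.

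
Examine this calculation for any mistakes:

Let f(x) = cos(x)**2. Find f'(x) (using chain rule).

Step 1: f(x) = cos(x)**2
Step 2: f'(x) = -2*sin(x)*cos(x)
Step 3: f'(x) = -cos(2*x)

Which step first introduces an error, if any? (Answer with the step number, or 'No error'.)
Step 3

Step 3 is incorrect due to a wrong trig function.
The step shows: -cos(2*x)
The correct value should be: -sin(2*x)

Explanation: sin(2*x) was incorrectly written as cos(2*x): the term -sin(2*x) was incorrectly written as -cos(2*x)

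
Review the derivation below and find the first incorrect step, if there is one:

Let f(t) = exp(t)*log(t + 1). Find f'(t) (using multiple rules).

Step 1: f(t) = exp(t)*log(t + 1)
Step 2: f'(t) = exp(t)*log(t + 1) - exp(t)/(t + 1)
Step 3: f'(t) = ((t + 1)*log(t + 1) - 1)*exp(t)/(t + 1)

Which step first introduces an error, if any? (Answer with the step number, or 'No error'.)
Step 2

Step 2 is incorrect due to a sign flip.
The step shows: exp(t)*log(t + 1) - exp(t)/(t + 1)
The correct value should be: exp(t)*log(t + 1) + exp(t)/(t + 1)

Explanation: The sign of one term was flipped: the term exp(t)/(t + 1) was incorrectly written as -exp(t)/(t + 1)
The later steps are derived from this incorrect expression, so the error originates in Step 2.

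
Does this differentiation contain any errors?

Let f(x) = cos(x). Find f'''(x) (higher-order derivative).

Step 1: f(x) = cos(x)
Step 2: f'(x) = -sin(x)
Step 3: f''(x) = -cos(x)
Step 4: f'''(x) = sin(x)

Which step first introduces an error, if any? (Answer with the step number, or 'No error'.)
No error

All steps in this derivation are correct.
The final answer f'''(x) = sin(x) is valid.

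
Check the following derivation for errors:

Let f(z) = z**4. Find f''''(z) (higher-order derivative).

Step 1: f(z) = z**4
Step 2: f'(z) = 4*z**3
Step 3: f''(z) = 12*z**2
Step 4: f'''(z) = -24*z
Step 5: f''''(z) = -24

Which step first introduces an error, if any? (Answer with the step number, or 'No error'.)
Step 4

Step 4 is incorrect due to a sign flip.
The step shows: -24*z
The correct value should be: 24*z

Explanation: The sign of the whole expression was flipped: the term 24*z was incorrectly written as -24*z
The later steps are derived from this incorrect expression, so the error originates in Step 4.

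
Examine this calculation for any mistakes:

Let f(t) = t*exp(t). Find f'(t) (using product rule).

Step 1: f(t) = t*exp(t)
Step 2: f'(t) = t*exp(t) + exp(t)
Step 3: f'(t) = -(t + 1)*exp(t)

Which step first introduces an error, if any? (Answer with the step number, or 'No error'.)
Step 3

Step 3 is incorrect due to a sign flip.
The step shows: -(t + 1)*exp(t)
The correct value should be: (t + 1)*exp(t)

Explanation: The sign of the whole expression was flipped: the term (t + 1)*exp(t) was incorrectly written as -(t + 1)*exp(t)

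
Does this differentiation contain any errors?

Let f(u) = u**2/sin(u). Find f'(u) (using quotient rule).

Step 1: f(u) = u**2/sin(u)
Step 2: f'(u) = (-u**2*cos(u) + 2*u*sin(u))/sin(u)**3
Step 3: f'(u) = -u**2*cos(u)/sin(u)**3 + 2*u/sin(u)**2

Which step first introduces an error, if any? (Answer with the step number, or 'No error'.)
Step 2

Step 2 is incorrect due to a wrong exponent.
The step shows: (-u**2*cos(u) + 2*u*sin(u))/sin(u)**3
The correct value should be: (-u**2*cos(u) + 2*u*sin(u))/sin(u)**2

Explanation: The exponent -2 on sin(u) was incorrectly written as -3: the term (-u**2*cos(u) + 2*u*sin(u))/sin(u)**2 was incorrectly written as (-u**2*cos(u) + 2*u*sin(u))/sin(u)**3
The later steps are derived from this incorrect expression, so the error originates in Step 2.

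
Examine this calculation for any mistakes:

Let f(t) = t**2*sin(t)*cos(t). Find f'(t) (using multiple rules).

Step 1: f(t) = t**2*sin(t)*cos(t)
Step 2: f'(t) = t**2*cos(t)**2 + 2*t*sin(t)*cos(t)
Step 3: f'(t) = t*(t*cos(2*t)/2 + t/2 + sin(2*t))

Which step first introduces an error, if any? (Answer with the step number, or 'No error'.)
Step 2

Step 2 is incorrect due to a dropped term.
The step shows: t**2*cos(t)**2 + 2*t*sin(t)*cos(t)
The correct value should be: -t**2*sin(t)**2 + t**2*cos(t)**2 + 2*t*sin(t)*cos(t)

Explanation: A term was dropped: the term -t**2*sin(t)**2 was incorrectly omitted
The later steps are derived from this incorrect expression, so the error originates in Step 2.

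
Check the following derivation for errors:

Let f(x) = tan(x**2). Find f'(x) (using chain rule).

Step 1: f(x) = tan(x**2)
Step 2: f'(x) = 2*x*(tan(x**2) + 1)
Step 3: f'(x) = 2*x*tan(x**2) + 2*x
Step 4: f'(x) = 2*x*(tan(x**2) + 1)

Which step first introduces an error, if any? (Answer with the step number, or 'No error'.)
Step 2

Step 2 is incorrect due to a wrong exponent.
The step shows: 2*x*(tan(x**2) + 1)
The correct value should be: 2*x*(tan(x**2)**2 + 1)

Explanation: The exponent 2 on tan(x**2) was incorrectly written as 1: the term 2*x*(tan(x**2)**2 + 1) was incorrectly written as 2*x*(tan(x**2) + 1)
The later steps are derived from this incorrect expression, so the error originates in Step 2.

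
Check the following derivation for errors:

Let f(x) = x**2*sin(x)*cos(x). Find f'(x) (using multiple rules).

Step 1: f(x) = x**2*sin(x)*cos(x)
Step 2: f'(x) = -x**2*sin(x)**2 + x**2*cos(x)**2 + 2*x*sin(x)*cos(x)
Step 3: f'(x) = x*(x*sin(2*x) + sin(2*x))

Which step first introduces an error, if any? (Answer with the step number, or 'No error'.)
Step 3

Step 3 is incorrect due to a wrong trig function.
The step shows: x*(x*sin(2*x) + sin(2*x))
The correct value should be: x*(x*cos(2*x) + sin(2*x))

Explanation: cos(2*x) was incorrectly written as sin(2*x): the term x*(x*cos(2*x) + sin(2*x)) was incorrectly written as x*(x*sin(2*x) + sin(2*x))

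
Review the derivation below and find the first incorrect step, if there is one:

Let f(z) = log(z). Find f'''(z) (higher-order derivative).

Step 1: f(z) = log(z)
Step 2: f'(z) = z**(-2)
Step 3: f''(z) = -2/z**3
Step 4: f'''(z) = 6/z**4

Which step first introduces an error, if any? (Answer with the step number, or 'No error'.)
Step 2

Step 2 is incorrect due to a wrong exponent.
The step shows: z**(-2)
The correct value should be: 1/z

Explanation: The exponent -1 on z was incorrectly written as -2: the term 1/z was incorrectly written as z**(-2)
The later steps are derived from this incorrect expression, so the error originates in Step 2.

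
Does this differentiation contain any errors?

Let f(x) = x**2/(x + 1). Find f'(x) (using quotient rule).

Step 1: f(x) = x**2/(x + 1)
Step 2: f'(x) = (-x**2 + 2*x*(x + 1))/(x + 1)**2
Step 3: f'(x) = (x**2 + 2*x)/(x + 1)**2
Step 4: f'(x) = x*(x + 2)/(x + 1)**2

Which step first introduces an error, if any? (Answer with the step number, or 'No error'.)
No error

All steps in this derivation are correct.
The final answer f'(x) = x*(x + 2)/(x + 1)**2 is valid.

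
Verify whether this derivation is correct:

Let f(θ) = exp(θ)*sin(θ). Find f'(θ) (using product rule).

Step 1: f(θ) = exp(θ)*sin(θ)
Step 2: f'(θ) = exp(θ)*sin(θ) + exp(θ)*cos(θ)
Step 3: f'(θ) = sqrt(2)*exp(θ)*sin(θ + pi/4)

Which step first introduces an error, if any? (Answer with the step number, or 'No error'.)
No error

All steps in this derivation are correct.
The final answer f'(θ) = sqrt(2)*exp(θ)*sin(θ + pi/4) is valid.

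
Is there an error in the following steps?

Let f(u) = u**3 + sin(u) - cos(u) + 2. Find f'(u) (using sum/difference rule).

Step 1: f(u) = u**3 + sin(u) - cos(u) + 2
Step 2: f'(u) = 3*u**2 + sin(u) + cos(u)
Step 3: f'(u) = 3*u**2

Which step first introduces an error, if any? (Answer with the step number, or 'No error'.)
Step 3

Step 3 is incorrect due to a dropped term.
The step shows: 3*u**2
The correct value should be: 3*u**2 + sqrt(2)*sin(u + pi/4)

Explanation: A term was dropped: the term sqrt(2)*sin(u + pi/4) was incorrectly omitted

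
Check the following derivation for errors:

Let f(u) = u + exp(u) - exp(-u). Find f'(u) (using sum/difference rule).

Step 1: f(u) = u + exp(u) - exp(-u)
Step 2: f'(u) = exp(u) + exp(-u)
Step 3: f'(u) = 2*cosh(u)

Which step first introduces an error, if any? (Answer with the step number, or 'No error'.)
Step 2

Step 2 is incorrect due to a dropped term.
The step shows: exp(u) + exp(-u)
The correct value should be: exp(u) + 1 + exp(-u)

Explanation: A term was dropped: the term 1 was incorrectly omitted
The later steps are derived from this incorrect expression, so the error originates in Step 2.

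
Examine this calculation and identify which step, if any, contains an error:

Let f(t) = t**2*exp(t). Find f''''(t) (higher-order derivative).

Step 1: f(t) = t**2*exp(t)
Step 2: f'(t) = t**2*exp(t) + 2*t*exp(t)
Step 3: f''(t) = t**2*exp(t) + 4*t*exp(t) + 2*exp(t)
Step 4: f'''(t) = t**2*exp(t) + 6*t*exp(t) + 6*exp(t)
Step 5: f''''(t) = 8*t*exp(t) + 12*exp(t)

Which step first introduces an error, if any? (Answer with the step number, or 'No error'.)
Step 5

Step 5 is incorrect due to a dropped term.
The step shows: 8*t*exp(t) + 12*exp(t)
The correct value should be: t**2*exp(t) + 8*t*exp(t) + 12*exp(t)

Explanation: A term was dropped: the term t**2*exp(t) was incorrectly omitted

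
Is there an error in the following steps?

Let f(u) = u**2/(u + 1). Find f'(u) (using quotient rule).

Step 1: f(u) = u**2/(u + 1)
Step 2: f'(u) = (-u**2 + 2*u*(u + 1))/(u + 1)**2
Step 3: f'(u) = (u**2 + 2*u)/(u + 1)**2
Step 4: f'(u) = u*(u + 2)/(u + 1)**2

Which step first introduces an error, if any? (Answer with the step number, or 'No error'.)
No error

All steps in this derivation are correct.
The final answer f'(u) = u*(u + 2)/(u + 1)**2 is valid.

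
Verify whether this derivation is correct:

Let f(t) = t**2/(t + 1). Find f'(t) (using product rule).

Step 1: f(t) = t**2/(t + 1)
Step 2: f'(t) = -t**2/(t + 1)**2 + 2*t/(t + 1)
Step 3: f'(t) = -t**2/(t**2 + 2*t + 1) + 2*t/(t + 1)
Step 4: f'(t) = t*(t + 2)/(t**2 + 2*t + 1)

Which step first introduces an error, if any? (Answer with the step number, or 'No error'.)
No error

All steps in this derivation are correct.
The final answer f'(t) = t*(t + 2)/(t**2 + 2*t + 1) is valid.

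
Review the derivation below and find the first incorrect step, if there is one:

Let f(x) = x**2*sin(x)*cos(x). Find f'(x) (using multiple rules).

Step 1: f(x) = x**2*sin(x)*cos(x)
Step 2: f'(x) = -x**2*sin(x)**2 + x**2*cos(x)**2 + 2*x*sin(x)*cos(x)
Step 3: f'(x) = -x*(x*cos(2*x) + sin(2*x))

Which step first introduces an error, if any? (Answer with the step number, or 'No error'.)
Step 3

Step 3 is incorrect due to a sign flip.
The step shows: -x*(x*cos(2*x) + sin(2*x))
The correct value should be: x*(x*cos(2*x) + sin(2*x))

Explanation: The sign of the whole expression was flipped: the term x*(x*cos(2*x) + sin(2*x)) was incorrectly written as -x*(x*cos(2*x) + sin(2*x))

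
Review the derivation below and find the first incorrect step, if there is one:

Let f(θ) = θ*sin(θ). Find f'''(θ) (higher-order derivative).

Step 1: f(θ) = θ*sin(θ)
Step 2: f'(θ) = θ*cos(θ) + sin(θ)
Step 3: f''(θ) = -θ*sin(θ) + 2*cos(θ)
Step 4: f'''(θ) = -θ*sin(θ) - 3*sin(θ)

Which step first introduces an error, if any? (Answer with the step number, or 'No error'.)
Step 4

Step 4 is incorrect due to a wrong trig function.
The step shows: -θ*sin(θ) - 3*sin(θ)
The correct value should be: -θ*cos(θ) - 3*sin(θ)

Explanation: cos(θ) was incorrectly written as sin(θ): the term -θ*cos(θ) was incorrectly written as -θ*sin(θ)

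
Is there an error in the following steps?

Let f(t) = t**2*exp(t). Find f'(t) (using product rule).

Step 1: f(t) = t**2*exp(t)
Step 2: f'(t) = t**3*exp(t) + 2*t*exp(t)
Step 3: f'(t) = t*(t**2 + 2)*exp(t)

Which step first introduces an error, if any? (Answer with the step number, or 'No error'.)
Step 2

Step 2 is incorrect due to a wrong exponent.
The step shows: t**3*exp(t) + 2*t*exp(t)
The correct value should be: t**2*exp(t) + 2*t*exp(t)

Explanation: The exponent 2 on t was incorrectly written as 3: the term t**2*exp(t) was incorrectly written as t**3*exp(t)
The later steps are derived from this incorrect expression, so the error originates in Step 2.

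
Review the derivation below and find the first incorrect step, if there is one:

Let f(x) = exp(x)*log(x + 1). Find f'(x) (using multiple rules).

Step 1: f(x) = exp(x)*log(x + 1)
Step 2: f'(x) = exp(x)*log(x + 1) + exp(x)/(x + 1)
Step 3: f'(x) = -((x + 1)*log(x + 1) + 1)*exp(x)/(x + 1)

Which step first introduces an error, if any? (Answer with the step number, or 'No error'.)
Step 3

Step 3 is incorrect due to a sign flip.
The step shows: -((x + 1)*log(x + 1) + 1)*exp(x)/(x + 1)
The correct value should be: ((x + 1)*log(x + 1) + 1)*exp(x)/(x + 1)

Explanation: The sign of the whole expression was flipped: the term ((x + 1)*log(x + 1) + 1)*exp(x)/(x + 1) was incorrectly written as -((x + 1)*log(x + 1) + 1)*exp(x)/(x + 1)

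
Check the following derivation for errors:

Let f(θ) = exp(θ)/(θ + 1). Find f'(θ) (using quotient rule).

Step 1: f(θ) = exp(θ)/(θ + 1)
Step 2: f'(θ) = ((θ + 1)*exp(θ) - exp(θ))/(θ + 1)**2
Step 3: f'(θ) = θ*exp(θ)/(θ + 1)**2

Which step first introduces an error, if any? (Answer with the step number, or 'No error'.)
No error

All steps in this derivation are correct.
The final answer f'(θ) = θ*exp(θ)/(θ + 1)**2 is valid.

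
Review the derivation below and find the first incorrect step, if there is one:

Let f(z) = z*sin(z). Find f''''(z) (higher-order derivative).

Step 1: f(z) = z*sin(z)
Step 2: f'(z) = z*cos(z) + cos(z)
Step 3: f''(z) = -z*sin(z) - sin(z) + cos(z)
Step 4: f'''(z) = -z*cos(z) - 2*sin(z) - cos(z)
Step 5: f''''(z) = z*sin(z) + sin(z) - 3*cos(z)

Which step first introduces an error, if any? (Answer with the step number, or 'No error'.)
Step 2

Step 2 is incorrect due to a wrong trig function.
The step shows: z*cos(z) + cos(z)
The correct value should be: z*cos(z) + sin(z)

Explanation: sin(z) was incorrectly written as cos(z): the term sin(z) was incorrectly written as cos(z)
The later steps are derived from this incorrect expression, so the error originates in Step 2.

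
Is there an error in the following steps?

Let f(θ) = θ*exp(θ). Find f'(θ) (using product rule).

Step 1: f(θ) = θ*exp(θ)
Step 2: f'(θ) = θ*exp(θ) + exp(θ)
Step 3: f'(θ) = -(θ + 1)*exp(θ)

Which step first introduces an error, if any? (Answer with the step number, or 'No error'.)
Step 3

Step 3 is incorrect due to a sign flip.
The step shows: -(θ + 1)*exp(θ)
The correct value should be: (θ + 1)*exp(θ)

Explanation: The sign of the whole expression was flipped: the term (θ + 1)*exp(θ) was incorrectly written as -(θ + 1)*exp(θ)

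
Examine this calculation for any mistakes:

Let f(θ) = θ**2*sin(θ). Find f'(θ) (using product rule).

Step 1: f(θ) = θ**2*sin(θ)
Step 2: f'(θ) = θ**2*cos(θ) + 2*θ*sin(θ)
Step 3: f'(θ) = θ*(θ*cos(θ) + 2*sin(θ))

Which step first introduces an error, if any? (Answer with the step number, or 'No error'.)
No error

All steps in this derivation are correct.
The final answer f'(θ) = θ*(θ*cos(θ) + 2*sin(θ)) is valid.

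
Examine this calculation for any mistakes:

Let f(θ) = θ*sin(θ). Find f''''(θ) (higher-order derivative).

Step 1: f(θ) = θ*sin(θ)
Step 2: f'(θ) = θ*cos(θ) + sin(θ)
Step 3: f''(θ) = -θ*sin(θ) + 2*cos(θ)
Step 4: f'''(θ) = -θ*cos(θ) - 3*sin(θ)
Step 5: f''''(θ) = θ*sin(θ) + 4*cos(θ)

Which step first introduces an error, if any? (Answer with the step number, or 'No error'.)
Step 5

Step 5 is incorrect due to a sign flip.
The step shows: θ*sin(θ) + 4*cos(θ)
The correct value should be: θ*sin(θ) - 4*cos(θ)

Explanation: The sign of one term was flipped: the term -4*cos(θ) was incorrectly written as 4*cos(θ)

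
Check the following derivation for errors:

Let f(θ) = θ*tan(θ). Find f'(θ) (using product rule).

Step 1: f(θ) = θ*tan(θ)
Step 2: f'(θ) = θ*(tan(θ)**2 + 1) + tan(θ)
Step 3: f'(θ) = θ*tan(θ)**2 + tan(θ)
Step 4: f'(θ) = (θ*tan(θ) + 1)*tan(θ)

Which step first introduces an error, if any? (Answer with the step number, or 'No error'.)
Step 3

Step 3 is incorrect due to a dropped term.
The step shows: θ*tan(θ)**2 + tan(θ)
The correct value should be: θ*tan(θ)**2 + θ + tan(θ)

Explanation: A term was dropped: the term θ was incorrectly omitted
The later steps are derived from this incorrect expression, so the error originates in Step 3.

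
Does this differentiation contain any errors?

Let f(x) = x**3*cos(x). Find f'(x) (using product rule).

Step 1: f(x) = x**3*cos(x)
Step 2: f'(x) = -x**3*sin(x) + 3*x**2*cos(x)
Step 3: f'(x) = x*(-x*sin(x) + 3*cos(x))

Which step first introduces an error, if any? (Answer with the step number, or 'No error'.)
Step 3

Step 3 is incorrect due to a wrong exponent.
The step shows: x*(-x*sin(x) + 3*cos(x))
The correct value should be: x**2*(-x*sin(x) + 3*cos(x))

Explanation: The exponent 2 on x was incorrectly written as 1: the term x**2*(-x*sin(x) + 3*cos(x)) was incorrectly written as x*(-x*sin(x) + 3*cos(x))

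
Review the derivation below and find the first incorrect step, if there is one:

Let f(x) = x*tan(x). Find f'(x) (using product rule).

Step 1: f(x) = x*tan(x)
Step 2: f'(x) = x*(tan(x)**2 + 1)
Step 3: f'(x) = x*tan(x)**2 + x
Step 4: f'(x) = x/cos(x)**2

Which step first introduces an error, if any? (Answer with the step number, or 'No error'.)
Step 2

Step 2 is incorrect due to a dropped term.
The step shows: x*(tan(x)**2 + 1)
The correct value should be: x*(tan(x)**2 + 1) + tan(x)

Explanation: A term was dropped: the term tan(x) was incorrectly omitted
The later steps are derived from this incorrect expression, so the error originates in Step 2.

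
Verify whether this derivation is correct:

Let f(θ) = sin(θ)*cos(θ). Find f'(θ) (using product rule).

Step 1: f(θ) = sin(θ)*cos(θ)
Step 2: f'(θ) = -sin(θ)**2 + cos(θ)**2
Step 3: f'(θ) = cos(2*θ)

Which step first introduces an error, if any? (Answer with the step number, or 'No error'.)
No error

All steps in this derivation are correct.
The final answer f'(θ) = cos(2*θ) is valid.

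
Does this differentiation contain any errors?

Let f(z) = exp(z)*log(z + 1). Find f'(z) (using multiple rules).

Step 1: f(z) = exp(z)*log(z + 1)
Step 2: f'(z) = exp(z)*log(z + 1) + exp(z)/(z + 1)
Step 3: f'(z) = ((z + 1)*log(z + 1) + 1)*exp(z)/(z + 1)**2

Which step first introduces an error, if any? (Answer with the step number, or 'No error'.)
Step 3

Step 3 is incorrect due to a wrong exponent.
The step shows: ((z + 1)*log(z + 1) + 1)*exp(z)/(z + 1)**2
The correct value should be: ((z + 1)*log(z + 1) + 1)*exp(z)/(z + 1)

Explanation: The exponent -1 on z + 1 was incorrectly written as -2: the term ((z + 1)*log(z + 1) + 1)*exp(z)/(z + 1) was incorrectly written as ((z + 1)*log(z + 1) + 1)*exp(z)/(z + 1)**2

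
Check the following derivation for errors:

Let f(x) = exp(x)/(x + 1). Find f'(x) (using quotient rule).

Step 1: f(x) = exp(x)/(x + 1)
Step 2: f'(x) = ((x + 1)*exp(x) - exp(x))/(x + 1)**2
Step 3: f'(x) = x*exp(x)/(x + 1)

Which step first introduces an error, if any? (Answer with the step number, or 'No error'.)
Step 3

Step 3 is incorrect due to a wrong exponent.
The step shows: x*exp(x)/(x + 1)
The correct value should be: x*exp(x)/(x + 1)**2

Explanation: The exponent -2 on x + 1 was incorrectly written as -1: the term x*exp(x)/(x + 1)**2 was incorrectly written as x*exp(x)/(x + 1)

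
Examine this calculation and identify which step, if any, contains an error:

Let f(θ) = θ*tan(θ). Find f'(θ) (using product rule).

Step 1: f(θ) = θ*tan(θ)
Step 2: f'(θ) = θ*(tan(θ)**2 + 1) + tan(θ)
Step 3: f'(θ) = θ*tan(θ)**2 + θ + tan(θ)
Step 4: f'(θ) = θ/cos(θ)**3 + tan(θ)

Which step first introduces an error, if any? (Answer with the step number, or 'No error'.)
Step 4

Step 4 is incorrect due to a wrong exponent.
The step shows: θ/cos(θ)**3 + tan(θ)
The correct value should be: θ/cos(θ)**2 + tan(θ)

Explanation: The exponent -2 on cos(θ) was incorrectly written as -3: the term θ/cos(θ)**2 was incorrectly written as θ/cos(θ)**3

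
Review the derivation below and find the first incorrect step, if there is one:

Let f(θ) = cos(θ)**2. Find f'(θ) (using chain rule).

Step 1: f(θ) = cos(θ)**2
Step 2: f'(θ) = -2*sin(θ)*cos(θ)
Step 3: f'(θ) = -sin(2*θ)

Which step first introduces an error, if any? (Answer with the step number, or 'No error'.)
No error

All steps in this derivation are correct.
The final answer f'(θ) = -sin(2*θ) is valid.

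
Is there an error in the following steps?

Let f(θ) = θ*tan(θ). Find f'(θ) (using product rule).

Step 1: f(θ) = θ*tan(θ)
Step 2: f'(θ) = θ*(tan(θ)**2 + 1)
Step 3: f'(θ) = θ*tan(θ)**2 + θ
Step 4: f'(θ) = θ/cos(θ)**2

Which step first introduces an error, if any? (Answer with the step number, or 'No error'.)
Step 2

Step 2 is incorrect due to a dropped term.
The step shows: θ*(tan(θ)**2 + 1)
The correct value should be: θ*(tan(θ)**2 + 1) + tan(θ)

Explanation: A term was dropped: the term tan(θ) was incorrectly omitted
The later steps are derived from this incorrect expression, so the error originates in Step 2.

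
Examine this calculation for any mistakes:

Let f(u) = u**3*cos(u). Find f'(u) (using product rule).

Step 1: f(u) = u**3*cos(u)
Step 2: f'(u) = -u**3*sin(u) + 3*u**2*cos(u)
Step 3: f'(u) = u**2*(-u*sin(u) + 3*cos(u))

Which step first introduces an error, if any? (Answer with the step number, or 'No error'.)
No error

All steps in this derivation are correct.
The final answer f'(u) = u**2*(-u*sin(u) + 3*cos(u)) is valid.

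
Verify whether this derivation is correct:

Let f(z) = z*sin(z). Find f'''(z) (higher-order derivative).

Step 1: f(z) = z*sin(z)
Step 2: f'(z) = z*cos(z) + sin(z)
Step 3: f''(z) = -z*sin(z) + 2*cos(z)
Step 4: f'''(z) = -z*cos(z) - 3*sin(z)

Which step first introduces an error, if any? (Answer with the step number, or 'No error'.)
No error

All steps in this derivation are correct.
The final answer f'''(z) = -z*cos(z) - 3*sin(z) is valid.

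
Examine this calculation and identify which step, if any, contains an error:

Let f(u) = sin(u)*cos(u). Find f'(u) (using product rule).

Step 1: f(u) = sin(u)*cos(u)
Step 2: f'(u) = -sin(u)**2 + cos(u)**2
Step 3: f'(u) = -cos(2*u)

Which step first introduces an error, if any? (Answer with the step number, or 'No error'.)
Step 3

Step 3 is incorrect due to a sign flip.
The step shows: -cos(2*u)
The correct value should be: cos(2*u)

Explanation: The sign of the whole expression was flipped: the term cos(2*u) was incorrectly written as -cos(2*u)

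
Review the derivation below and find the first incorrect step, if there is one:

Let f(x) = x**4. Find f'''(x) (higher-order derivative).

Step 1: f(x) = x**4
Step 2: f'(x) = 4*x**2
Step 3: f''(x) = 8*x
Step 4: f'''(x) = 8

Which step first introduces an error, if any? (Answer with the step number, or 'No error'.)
Step 2

Step 2 is incorrect due to a wrong exponent.
The step shows: 4*x**2
The correct value should be: 4*x**3

Explanation: The exponent 3 on x was incorrectly written as 2: the term 4*x**3 was incorrectly written as 4*x**2
The later steps are derived from this incorrect expression, so the error originates in Step 2.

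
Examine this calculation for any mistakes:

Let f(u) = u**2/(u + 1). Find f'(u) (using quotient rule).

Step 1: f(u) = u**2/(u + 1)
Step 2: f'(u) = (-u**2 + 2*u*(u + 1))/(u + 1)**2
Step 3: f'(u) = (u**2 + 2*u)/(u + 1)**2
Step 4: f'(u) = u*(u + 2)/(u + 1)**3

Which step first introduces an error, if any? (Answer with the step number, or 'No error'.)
Step 4

Step 4 is incorrect due to a wrong exponent.
The step shows: u*(u + 2)/(u + 1)**3
The correct value should be: u*(u + 2)/(u + 1)**2

Explanation: The exponent -2 on u + 1 was incorrectly written as -3: the term u*(u + 2)/(u + 1)**2 was incorrectly written as u*(u + 2)/(u + 1)**3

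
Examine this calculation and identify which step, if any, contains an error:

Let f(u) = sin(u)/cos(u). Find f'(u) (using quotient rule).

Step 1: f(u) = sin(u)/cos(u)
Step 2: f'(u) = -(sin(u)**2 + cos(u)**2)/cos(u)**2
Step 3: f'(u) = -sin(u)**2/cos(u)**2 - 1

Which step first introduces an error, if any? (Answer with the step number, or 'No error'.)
Step 2

Step 2 is incorrect due to a sign flip.
The step shows: -(sin(u)**2 + cos(u)**2)/cos(u)**2
The correct value should be: (sin(u)**2 + cos(u)**2)/cos(u)**2

Explanation: The sign of the whole expression was flipped: the term (sin(u)**2 + cos(u)**2)/cos(u)**2 was incorrectly written as -(sin(u)**2 + cos(u)**2)/cos(u)**2
The later steps are derived from this incorrect expression, so the error originates in Step 2.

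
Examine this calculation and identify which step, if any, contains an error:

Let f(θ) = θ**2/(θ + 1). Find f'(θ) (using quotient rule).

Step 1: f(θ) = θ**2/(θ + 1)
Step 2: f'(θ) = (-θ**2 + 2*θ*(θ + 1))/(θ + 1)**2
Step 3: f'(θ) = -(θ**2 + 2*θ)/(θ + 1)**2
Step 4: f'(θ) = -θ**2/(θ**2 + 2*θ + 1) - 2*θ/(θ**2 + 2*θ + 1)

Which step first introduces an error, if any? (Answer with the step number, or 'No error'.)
Step 3

Step 3 is incorrect due to a sign flip.
The step shows: -(θ**2 + 2*θ)/(θ + 1)**2
The correct value should be: (θ**2 + 2*θ)/(θ + 1)**2

Explanation: The sign of the whole expression was flipped: the term (θ**2 + 2*θ)/(θ + 1)**2 was incorrectly written as -(θ**2 + 2*θ)/(θ + 1)**2
The later steps are derived from this incorrect expression, so the error originates in Step 3.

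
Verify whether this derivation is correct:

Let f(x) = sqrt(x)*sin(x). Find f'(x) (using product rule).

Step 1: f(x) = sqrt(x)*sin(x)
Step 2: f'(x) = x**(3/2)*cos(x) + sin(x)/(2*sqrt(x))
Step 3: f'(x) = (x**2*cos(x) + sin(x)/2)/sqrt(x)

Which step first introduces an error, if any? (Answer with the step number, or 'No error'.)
Step 2

Step 2 is incorrect due to a wrong exponent.
The step shows: x**(3/2)*cos(x) + sin(x)/(2*sqrt(x))
The correct value should be: sqrt(x)*cos(x) + sin(x)/(2*sqrt(x))

Explanation: The exponent 1/2 on x was incorrectly written as 3/2: the term sqrt(x)*cos(x) was incorrectly written as x**(3/2)*cos(x)
The later steps are derived from this incorrect expression, so the error originates in Step 2.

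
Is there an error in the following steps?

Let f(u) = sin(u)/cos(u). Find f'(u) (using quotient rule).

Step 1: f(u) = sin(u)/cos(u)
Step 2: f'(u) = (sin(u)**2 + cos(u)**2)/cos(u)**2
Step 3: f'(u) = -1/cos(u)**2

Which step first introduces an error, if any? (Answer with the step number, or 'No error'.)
Step 3

Step 3 is incorrect due to a sign flip.
The step shows: -1/cos(u)**2
The correct value should be: cos(u)**(-2)

Explanation: The sign of the whole expression was flipped: the term cos(u)**(-2) was incorrectly written as -1/cos(u)**2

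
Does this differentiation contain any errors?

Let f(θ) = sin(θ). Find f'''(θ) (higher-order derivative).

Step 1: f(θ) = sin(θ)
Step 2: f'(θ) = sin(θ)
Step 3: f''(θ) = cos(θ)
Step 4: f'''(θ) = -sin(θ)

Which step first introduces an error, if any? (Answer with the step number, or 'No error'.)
Step 2

Step 2 is incorrect due to a wrong trig function.
The step shows: sin(θ)
The correct value should be: cos(θ)

Explanation: cos(θ) was incorrectly written as sin(θ): the term cos(θ) was incorrectly written as sin(θ)
The later steps are derived from this incorrect expression, so the error originates in Step 2.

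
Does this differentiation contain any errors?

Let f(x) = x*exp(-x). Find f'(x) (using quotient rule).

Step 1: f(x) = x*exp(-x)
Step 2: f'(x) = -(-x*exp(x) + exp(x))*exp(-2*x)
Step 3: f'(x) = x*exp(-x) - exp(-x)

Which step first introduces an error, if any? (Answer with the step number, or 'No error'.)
Step 2

Step 2 is incorrect due to a sign flip.
The step shows: -(-x*exp(x) + exp(x))*exp(-2*x)
The correct value should be: (-x*exp(x) + exp(x))*exp(-2*x)

Explanation: The sign of the whole expression was flipped: the term (-x*exp(x) + exp(x))*exp(-2*x) was incorrectly written as -(-x*exp(x) + exp(x))*exp(-2*x)
The later steps are derived from this incorrect expression, so the error originates in Step 2.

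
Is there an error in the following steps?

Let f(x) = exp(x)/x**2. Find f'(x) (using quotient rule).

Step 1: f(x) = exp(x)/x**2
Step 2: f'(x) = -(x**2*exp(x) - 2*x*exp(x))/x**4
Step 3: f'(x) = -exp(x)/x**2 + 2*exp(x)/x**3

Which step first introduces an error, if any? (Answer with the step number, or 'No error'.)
Step 2

Step 2 is incorrect due to a sign flip.
The step shows: -(x**2*exp(x) - 2*x*exp(x))/x**4
The correct value should be: (x**2*exp(x) - 2*x*exp(x))/x**4

Explanation: The sign of the whole expression was flipped: the term (x**2*exp(x) - 2*x*exp(x))/x**4 was incorrectly written as -(x**2*exp(x) - 2*x*exp(x))/x**4
The later steps are derived from this incorrect expression, so the error originates in Step 2.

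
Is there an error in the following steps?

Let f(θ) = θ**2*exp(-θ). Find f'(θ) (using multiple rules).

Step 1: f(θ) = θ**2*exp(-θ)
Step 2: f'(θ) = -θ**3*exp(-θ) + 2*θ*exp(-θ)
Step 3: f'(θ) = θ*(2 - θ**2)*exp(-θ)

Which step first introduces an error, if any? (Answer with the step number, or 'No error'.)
Step 2

Step 2 is incorrect due to a wrong exponent.
The step shows: -θ**3*exp(-θ) + 2*θ*exp(-θ)
The correct value should be: -θ**2*exp(-θ) + 2*θ*exp(-θ)

Explanation: The exponent 2 on θ was incorrectly written as 3: the term -θ**2*exp(-θ) was incorrectly written as -θ**3*exp(-θ)
The later steps are derived from this incorrect expression, so the error originates in Step 2.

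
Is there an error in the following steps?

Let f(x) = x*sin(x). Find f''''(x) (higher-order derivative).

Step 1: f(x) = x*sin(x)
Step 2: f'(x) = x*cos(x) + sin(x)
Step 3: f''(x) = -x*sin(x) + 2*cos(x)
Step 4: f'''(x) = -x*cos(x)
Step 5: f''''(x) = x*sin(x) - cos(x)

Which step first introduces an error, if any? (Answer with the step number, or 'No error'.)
Step 4

Step 4 is incorrect due to a dropped term.
The step shows: -x*cos(x)
The correct value should be: -x*cos(x) - 3*sin(x)

Explanation: A term was dropped: the term -3*sin(x) was incorrectly omitted
The later steps are derived from this incorrect expression, so the error originates in Step 4.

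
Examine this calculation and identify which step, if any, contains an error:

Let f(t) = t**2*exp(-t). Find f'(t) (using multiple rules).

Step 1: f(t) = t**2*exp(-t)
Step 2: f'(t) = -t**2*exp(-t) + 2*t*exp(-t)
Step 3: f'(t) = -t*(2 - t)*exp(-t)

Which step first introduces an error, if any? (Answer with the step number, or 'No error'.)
Step 3

Step 3 is incorrect due to a sign flip.
The step shows: -t*(2 - t)*exp(-t)
The correct value should be: t*(2 - t)*exp(-t)

Explanation: The sign of the whole expression was flipped: the term t*(2 - t)*exp(-t) was incorrectly written as -t*(2 - t)*exp(-t)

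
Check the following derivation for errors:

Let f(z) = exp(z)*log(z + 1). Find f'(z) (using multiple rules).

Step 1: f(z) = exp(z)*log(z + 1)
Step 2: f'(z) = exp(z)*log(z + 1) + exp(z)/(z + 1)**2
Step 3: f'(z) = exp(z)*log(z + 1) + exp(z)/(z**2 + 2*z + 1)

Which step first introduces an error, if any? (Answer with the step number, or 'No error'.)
Step 2

Step 2 is incorrect due to a wrong exponent.
The step shows: exp(z)*log(z + 1) + exp(z)/(z + 1)**2
The correct value should be: exp(z)*log(z + 1) + exp(z)/(z + 1)

Explanation: The exponent -1 on z + 1 was incorrectly written as -2: the term exp(z)/(z + 1) was incorrectly written as exp(z)/(z + 1)**2
The later steps are derived from this incorrect expression, so the error originates in Step 2.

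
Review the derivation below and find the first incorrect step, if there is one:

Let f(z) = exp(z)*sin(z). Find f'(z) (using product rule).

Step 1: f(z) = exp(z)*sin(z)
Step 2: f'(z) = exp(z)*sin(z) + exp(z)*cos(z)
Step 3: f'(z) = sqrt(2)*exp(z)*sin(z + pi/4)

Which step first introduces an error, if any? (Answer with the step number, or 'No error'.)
No error

All steps in this derivation are correct.
The final answer f'(z) = sqrt(2)*exp(z)*sin(z + pi/4) is valid.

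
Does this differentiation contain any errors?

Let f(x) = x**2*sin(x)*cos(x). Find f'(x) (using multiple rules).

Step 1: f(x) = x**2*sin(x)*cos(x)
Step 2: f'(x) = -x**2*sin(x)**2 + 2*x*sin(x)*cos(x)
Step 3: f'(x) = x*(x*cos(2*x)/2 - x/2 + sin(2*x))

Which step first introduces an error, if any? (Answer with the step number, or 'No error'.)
Step 2

Step 2 is incorrect due to a dropped term.
The step shows: -x**2*sin(x)**2 + 2*x*sin(x)*cos(x)
The correct value should be: -x**2*sin(x)**2 + x**2*cos(x)**2 + 2*x*sin(x)*cos(x)

Explanation: A term was dropped: the term x**2*cos(x)**2 was incorrectly omitted
The later steps are derived from this incorrect expression, so the error originates in Step 2.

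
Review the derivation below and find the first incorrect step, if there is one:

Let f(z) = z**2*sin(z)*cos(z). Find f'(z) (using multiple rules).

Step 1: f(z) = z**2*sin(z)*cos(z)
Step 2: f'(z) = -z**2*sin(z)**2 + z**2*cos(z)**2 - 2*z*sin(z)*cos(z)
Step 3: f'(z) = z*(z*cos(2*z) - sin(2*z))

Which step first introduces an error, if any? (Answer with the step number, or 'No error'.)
Step 2

Step 2 is incorrect due to a sign flip.
The step shows: -z**2*sin(z)**2 + z**2*cos(z)**2 - 2*z*sin(z)*cos(z)
The correct value should be: -z**2*sin(z)**2 + z**2*cos(z)**2 + 2*z*sin(z)*cos(z)

Explanation: The sign of one term was flipped: the term 2*z*sin(z)*cos(z) was incorrectly written as -2*z*sin(z)*cos(z)
The later steps are derived from this incorrect expression, so the error originates in Step 2.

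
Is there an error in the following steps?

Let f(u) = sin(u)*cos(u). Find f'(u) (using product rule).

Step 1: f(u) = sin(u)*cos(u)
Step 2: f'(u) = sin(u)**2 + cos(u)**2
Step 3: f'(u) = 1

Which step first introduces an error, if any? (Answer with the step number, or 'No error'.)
Step 2

Step 2 is incorrect due to a sign flip.
The step shows: sin(u)**2 + cos(u)**2
The correct value should be: -sin(u)**2 + cos(u)**2

Explanation: The sign of one term was flipped: the term -sin(u)**2 was incorrectly written as sin(u)**2
The later steps are derived from this incorrect expression, so the error originates in Step 2.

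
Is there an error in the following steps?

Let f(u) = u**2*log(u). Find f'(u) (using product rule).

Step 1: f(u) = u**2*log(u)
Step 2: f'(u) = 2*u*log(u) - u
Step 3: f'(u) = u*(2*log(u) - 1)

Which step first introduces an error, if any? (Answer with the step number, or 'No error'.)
Step 2

Step 2 is incorrect due to a sign flip.
The step shows: 2*u*log(u) - u
The correct value should be: 2*u*log(u) + u

Explanation: The sign of one term was flipped: the term u was incorrectly written as -u
The later steps are derived from this incorrect expression, so the error originates in Step 2.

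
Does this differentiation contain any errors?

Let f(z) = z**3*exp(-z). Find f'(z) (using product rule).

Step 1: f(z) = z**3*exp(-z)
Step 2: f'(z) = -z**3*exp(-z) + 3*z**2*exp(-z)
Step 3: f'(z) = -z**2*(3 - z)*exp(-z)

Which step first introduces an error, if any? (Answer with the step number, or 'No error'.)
Step 3

Step 3 is incorrect due to a sign flip.
The step shows: -z**2*(3 - z)*exp(-z)
The correct value should be: z**2*(3 - z)*exp(-z)

Explanation: The sign of the whole expression was flipped: the term z**2*(3 - z)*exp(-z) was incorrectly written as -z**2*(3 - z)*exp(-z)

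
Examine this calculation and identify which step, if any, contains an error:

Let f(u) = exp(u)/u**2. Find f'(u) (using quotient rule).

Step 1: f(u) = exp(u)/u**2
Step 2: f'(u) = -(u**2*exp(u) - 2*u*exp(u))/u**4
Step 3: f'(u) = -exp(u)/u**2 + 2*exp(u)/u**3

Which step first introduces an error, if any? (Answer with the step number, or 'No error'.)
Step 2

Step 2 is incorrect due to a sign flip.
The step shows: -(u**2*exp(u) - 2*u*exp(u))/u**4
The correct value should be: (u**2*exp(u) - 2*u*exp(u))/u**4

Explanation: The sign of the whole expression was flipped: the term (u**2*exp(u) - 2*u*exp(u))/u**4 was incorrectly written as -(u**2*exp(u) - 2*u*exp(u))/u**4
The later steps are derived from this incorrect expression, so the error originates in Step 2.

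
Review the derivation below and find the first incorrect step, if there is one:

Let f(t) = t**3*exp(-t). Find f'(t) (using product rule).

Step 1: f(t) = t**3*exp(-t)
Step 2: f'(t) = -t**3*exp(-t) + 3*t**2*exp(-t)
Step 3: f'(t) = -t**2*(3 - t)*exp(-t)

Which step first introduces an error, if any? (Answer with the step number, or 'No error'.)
Step 3

Step 3 is incorrect due to a sign flip.
The step shows: -t**2*(3 - t)*exp(-t)
The correct value should be: t**2*(3 - t)*exp(-t)

Explanation: The sign of the whole expression was flipped: the term t**2*(3 - t)*exp(-t) was incorrectly written as -t**2*(3 - t)*exp(-t)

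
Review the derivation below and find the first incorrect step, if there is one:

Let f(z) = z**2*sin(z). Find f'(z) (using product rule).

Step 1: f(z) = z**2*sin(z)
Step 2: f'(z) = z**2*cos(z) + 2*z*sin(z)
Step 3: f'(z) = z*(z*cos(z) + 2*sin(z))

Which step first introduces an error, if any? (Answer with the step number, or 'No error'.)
No error

All steps in this derivation are correct.
The final answer f'(z) = z*(z*cos(z) + 2*sin(z)) is valid.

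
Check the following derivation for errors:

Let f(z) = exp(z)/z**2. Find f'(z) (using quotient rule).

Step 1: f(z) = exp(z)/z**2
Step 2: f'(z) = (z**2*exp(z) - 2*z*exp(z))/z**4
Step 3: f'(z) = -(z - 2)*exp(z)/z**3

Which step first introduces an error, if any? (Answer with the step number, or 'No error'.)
Step 3

Step 3 is incorrect due to a sign flip.
The step shows: -(z - 2)*exp(z)/z**3
The correct value should be: (z - 2)*exp(z)/z**3

Explanation: The sign of the whole expression was flipped: the term (z - 2)*exp(z)/z**3 was incorrectly written as -(z - 2)*exp(z)/z**3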